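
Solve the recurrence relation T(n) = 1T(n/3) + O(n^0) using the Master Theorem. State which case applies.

Master Theorem for T(n) = 1T(n/3) + O(n^0):

a = 1, b = 3, c = 0
log_b(a) = log_3(1) = 0.0000

Case 2: c = 0 = log_3(1) = 0.0000
T(n) = O(n^0 log n) = O(log n)

For T(n) = 1T(n/3) + O(n^0): log_3(1) = 0.0000. This is Case 2 of the Master Theorem (c = log_b(a), equal work at all levels), giving O(log n).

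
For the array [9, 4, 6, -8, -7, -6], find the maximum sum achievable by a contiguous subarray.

Using Kadane's algorithm on [9, 4, 6, -8, -7, -6]:

Scanning through the array:
Position 1 (value 4): max_ending_here = 13, max_so_far = 13
Position 2 (value 6): max_ending_here = 19, max_so_far = 19
Position 3 (value -8): max_ending_here = 11, max_so_far = 19
Position 4 (value -7): max_ending_here = 4, max_so_far = 19
Position 5 (value -6): max_ending_here = -2, max_so_far = 19

Maximum subarray: [9, 4, 6]
Maximum sum: 19

The maximum subarray is [9, 4, 6] with sum 19. This subarray runs from index 0 to index 2.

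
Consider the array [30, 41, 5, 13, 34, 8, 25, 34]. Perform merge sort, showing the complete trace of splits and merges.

Merge sort trace:

Split: [30, 41, 5, 13, 34, 8, 25, 34] -> [30, 41, 5, 13] and [34, 8, 25, 34]
  Split: [30, 41, 5, 13] -> [30, 41] and [5, 13]
    Split: [30, 41] -> [30] and [41]
    Merge: [30] + [41] -> [30, 41]
    Split: [5, 13] -> [5] and [13]
    Merge: [5] + [13] -> [5, 13]
  Merge: [30, 41] + [5, 13] -> [5, 13, 30, 41]
  Split: [34, 8, 25, 34] -> [34, 8] and [25, 34]
    Split: [34, 8] -> [34] and [8]
    Merge: [34] + [8] -> [8, 34]
    Split: [25, 34] -> [25] and [34]
    Merge: [25] + [34] -> [25, 34]
  Merge: [8, 34] + [25, 34] -> [8, 25, 34, 34]
Merge: [5, 13, 30, 41] + [8, 25, 34, 34] -> [5, 8, 13, 25, 30, 34, 34, 41]

Final sorted array: [5, 8, 13, 25, 30, 34, 34, 41]

The merge sort proceeds by recursively splitting the array and merging sorted halves.
After all merges, the sorted array is [5, 8, 13, 25, 30, 34, 34, 41].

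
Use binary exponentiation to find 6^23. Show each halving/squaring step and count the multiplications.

Computing 6^23 by squaring (build up from 6^1; each line after the first costs one multiplication):

6^1 = 6
6^2 = (6^1)^2 = 6^2 = 36
6^4 = (6^2)^2 = 36^2 = 1296
6^5 = 6 * 6^4 = 6 * 1296 = 7776
6^10 = (6^5)^2 = 7776^2 = 60466176
6^11 = 6 * 6^10 = 6 * 60466176 = 362797056
6^22 = (6^11)^2 = 362797056^2 = 131621703842267136
6^23 = 6 * 6^22 = 6 * 131621703842267136 = 789730223053602816

Result: 789730223053602816
Multiplications needed: 7 (7 lines after 6^1)

6^23 = 789730223053602816. Using exponentiation by squaring, this requires 7 multiplications. The key idea: if the exponent is even, square the half-power; if odd, multiply by the base once.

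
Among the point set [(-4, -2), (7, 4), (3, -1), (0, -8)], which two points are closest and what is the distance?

Computing all pairwise distances among 4 points:

d((-4, -2), (7, 4)) = 12.53
d((-4, -2), (3, -1)) = 7.0711
d((-4, -2), (0, -8)) = 7.2111
d((7, 4), (3, -1)) = 6.4031 <-- minimum
d((7, 4), (0, -8)) = 13.8924
d((3, -1), (0, -8)) = 7.6158

Closest pair: (7, 4) and (3, -1) with distance 6.4031

The closest pair is (7, 4) and (3, -1) with Euclidean distance 6.4031. For 4 points, brute-force pairwise comparison is shown above. For large n, the divide-and-conquer algorithm (sort by x, recurse on halves, check the dividing strip) achieves O(n log n).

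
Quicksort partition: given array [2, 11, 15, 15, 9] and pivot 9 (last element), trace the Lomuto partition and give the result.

Lomuto partition with pivot = 9:

Initial array: [2, 11, 15, 15, 9]

arr[0]=2 <= 9: swap with position 0, array becomes [2, 11, 15, 15, 9]
arr[1]=11 > 9: no swap
arr[2]=15 > 9: no swap
arr[3]=15 > 9: no swap

Place pivot at position 1: [2, 9, 15, 15, 11]
Pivot position: 1

After partitioning with pivot 9, the array becomes [2, 9, 15, 15, 11]. The pivot is placed at index 1. All elements to the left of the pivot are <= 9, and all elements to the right are > 9.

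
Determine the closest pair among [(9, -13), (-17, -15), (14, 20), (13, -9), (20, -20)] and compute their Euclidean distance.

Computing all pairwise distances among 5 points:

d((9, -13), (-17, -15)) = 26.0768
d((9, -13), (14, 20)) = 33.3766
d((9, -13), (13, -9)) = 5.6569 <-- minimum
d((9, -13), (20, -20)) = 13.0384
d((-17, -15), (14, 20)) = 46.7547
d((-17, -15), (13, -9)) = 30.5941
d((-17, -15), (20, -20)) = 37.3363
d((14, 20), (13, -9)) = 29.0172
d((14, 20), (20, -20)) = 40.4475
d((13, -9), (20, -20)) = 13.0384

Closest pair: (9, -13) and (13, -9) with distance 5.6569

The closest pair is (9, -13) and (13, -9) with Euclidean distance 5.6569. For 5 points, brute-force pairwise comparison is shown above. For large n, the divide-and-conquer algorithm (sort by x, recurse on halves, check the dividing strip) achieves O(n log n).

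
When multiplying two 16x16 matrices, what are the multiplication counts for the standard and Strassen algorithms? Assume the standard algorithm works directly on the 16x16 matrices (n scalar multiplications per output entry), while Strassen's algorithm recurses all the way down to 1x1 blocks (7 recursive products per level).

Matrix multiplication for 16x16 matrices:

Standard algorithm: 16^3 = 4096 multiplications
Strassen's algorithm: 7^(log2(16)) = 7^4 = 2401 multiplications
Savings: 4096 - 2401 = 1695 multiplications

Standard: 4096 multiplications (16^3). Strassen: 2401 multiplications (7^4). Strassen reduces 8 recursive multiplications to 7 at each level.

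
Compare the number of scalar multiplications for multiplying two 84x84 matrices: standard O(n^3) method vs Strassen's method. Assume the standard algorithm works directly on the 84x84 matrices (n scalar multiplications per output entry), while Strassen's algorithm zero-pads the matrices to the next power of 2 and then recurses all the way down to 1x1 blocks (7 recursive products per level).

Matrix multiplication for 84x84 matrices:

Strassen's algorithm requires power-of-2 dimensions. Pad 84x84 to 128x128 (next power of 2).

Standard algorithm: 84^3 = 592704 multiplications
Strassen's algorithm: 7^(log2(128)) = 7^7 = 823543 multiplications
Difference: 592704 - 823543 = -230839 (Strassen uses MORE here due to padding overhead — for small or just-over-power-of-2 n, padding can outweigh the per-level savings)

Standard: 592704 multiplications (84^3). Strassen: 823543 multiplications (7^7, after padding to 128x128). Strassen reduces 8 recursive multiplications to 7 at each level.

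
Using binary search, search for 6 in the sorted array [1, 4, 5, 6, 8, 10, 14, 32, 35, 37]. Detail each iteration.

Binary search for 6 in [1, 4, 5, 6, 8, 10, 14, 32, 35, 37]:

lo=0, hi=9, mid=4, arr[mid]=8 -> 8 > 6, search left half
lo=0, hi=3, mid=1, arr[mid]=4 -> 4 < 6, search right half
lo=2, hi=3, mid=2, arr[mid]=5 -> 5 < 6, search right half
lo=3, hi=3, mid=3, arr[mid]=6 -> Found target at index 3!

Binary search finds 6 at index 3 after 4 comparisons. The search repeatedly halves the search space by comparing with the middle element.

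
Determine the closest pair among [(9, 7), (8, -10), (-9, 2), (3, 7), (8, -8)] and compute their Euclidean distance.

Computing all pairwise distances among 5 points:

d((9, 7), (8, -10)) = 17.0294
d((9, 7), (-9, 2)) = 18.6815
d((9, 7), (3, 7)) = 6.0
d((9, 7), (8, -8)) = 15.0333
d((8, -10), (-9, 2)) = 20.8087
d((8, -10), (3, 7)) = 17.72
d((8, -10), (8, -8)) = 2.0 <-- minimum
d((-9, 2), (3, 7)) = 13.0
d((-9, 2), (8, -8)) = 19.7231
d((3, 7), (8, -8)) = 15.8114

Closest pair: (8, -10) and (8, -8) with distance 2.0

The closest pair is (8, -10) and (8, -8) with Euclidean distance 2.0. For 5 points, brute-force pairwise comparison is shown above. For large n, the divide-and-conquer algorithm (sort by x, recurse on halves, check the dividing strip) achieves O(n log n).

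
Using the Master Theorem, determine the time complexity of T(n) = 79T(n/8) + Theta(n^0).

Master Theorem for T(n) = 79T(n/8) + O(n^0):

a = 79, b = 8, c = 0
log_b(a) = log_8(79) = 2.1013

Case 1: c = 0 < log_8(79) = 2.1013
T(n) = O(n^(log_8 79))

For T(n) = 79T(n/8) + O(n^0): log_8(79) = 2.1013. This is Case 1 of the Master Theorem (c < log_b(a), work dominated by leaves), giving O(n^(log_8 79)).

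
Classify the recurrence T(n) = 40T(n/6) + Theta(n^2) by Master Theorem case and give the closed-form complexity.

Master Theorem for T(n) = 40T(n/6) + O(n^2):

a = 40, b = 6, c = 2
log_b(a) = log_6(40) = 2.0588

Case 1: c = 2 < log_6(40) = 2.0588
T(n) = O(n^(log_6 40))

For T(n) = 40T(n/6) + O(n^2): log_6(40) = 2.0588. This is Case 1 of the Master Theorem (c < log_b(a), work dominated by leaves), giving O(n^(log_6 40)).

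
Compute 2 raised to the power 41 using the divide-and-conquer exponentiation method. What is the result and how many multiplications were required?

Computing 2^41 by squaring (build up from 2^1; each line after the first costs one multiplication):

2^1 = 2
2^2 = (2^1)^2 = 2^2 = 4
2^4 = (2^2)^2 = 4^2 = 16
2^5 = 2 * 2^4 = 2 * 16 = 32
2^10 = (2^5)^2 = 32^2 = 1024
2^20 = (2^10)^2 = 1024^2 = 1048576
2^40 = (2^20)^2 = 1048576^2 = 1099511627776
2^41 = 2 * 2^40 = 2 * 1099511627776 = 2199023255552

Result: 2199023255552
Multiplications needed: 7 (7 lines after 2^1)

2^41 = 2199023255552. Using exponentiation by squaring, this requires 7 multiplications. The key idea: if the exponent is even, square the half-power; if odd, multiply by the base once.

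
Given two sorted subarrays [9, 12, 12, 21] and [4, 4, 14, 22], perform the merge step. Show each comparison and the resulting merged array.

Merging process:

Compare 9 vs 4: take 4 from right. Merged: [4]
Compare 9 vs 4: take 4 from right. Merged: [4, 4]
Compare 9 vs 14: take 9 from left. Merged: [4, 4, 9]
Compare 12 vs 14: take 12 from left. Merged: [4, 4, 9, 12]
Compare 12 vs 14: take 12 from left. Merged: [4, 4, 9, 12, 12]
Compare 21 vs 14: take 14 from right. Merged: [4, 4, 9, 12, 12, 14]
Compare 21 vs 22: take 21 from left. Merged: [4, 4, 9, 12, 12, 14, 21]
Append remaining from right: [22]. Merged: [4, 4, 9, 12, 12, 14, 21, 22]

Final merged array: [4, 4, 9, 12, 12, 14, 21, 22]
Total comparisons: 7

The merged array is [4, 4, 9, 12, 12, 14, 21, 22], requiring 7 comparisons. The merge step runs in O(n) time where n is the total number of elements.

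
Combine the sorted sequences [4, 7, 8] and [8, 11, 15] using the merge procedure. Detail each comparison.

Merging process:

Compare 4 vs 8: take 4 from left. Merged: [4]
Compare 7 vs 8: take 7 from left. Merged: [4, 7]
Compare 8 vs 8: take 8 from left. Merged: [4, 7, 8]
Append remaining from right: [8, 11, 15]. Merged: [4, 7, 8, 8, 11, 15]

Final merged array: [4, 7, 8, 8, 11, 15]
Total comparisons: 3

The merged array is [4, 7, 8, 8, 11, 15], requiring 3 comparisons. The merge step runs in O(n) time where n is the total number of elements.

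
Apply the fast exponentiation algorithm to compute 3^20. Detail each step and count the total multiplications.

Computing 3^20 by squaring (build up from 3^1; each line after the first costs one multiplication):

3^1 = 3
3^2 = (3^1)^2 = 3^2 = 9
3^4 = (3^2)^2 = 9^2 = 81
3^5 = 3 * 3^4 = 3 * 81 = 243
3^10 = (3^5)^2 = 243^2 = 59049
3^20 = (3^10)^2 = 59049^2 = 3486784401

Result: 3486784401
Multiplications needed: 5 (5 lines after 3^1)

3^20 = 3486784401. Using exponentiation by squaring, this requires 5 multiplications. The key idea: if the exponent is even, square the half-power; if odd, multiply by the base once.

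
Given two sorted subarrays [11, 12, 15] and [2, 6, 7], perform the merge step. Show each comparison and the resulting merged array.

Merging process:

Compare 11 vs 2: take 2 from right. Merged: [2]
Compare 11 vs 6: take 6 from right. Merged: [2, 6]
Compare 11 vs 7: take 7 from right. Merged: [2, 6, 7]
Append remaining from left: [11, 12, 15]. Merged: [2, 6, 7, 11, 12, 15]

Final merged array: [2, 6, 7, 11, 12, 15]
Total comparisons: 3

The merged array is [2, 6, 7, 11, 12, 15], requiring 3 comparisons. The merge step runs in O(n) time where n is the total number of elements.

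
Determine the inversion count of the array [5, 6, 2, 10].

Finding inversions in [5, 6, 2, 10]:

(0, 2): arr[0]=5 > arr[2]=2
(1, 2): arr[1]=6 > arr[2]=2

Total inversions: 2

The array has 2 inversion(s): (0,2), (1,2). Each pair (i,j) satisfies i < j and arr[i] > arr[j].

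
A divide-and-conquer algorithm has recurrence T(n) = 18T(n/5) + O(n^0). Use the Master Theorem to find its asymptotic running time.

Master Theorem for T(n) = 18T(n/5) + O(n^0):

a = 18, b = 5, c = 0
log_b(a) = log_5(18) = 1.7959

Case 1: c = 0 < log_5(18) = 1.7959
T(n) = O(n^(log_5 18))

For T(n) = 18T(n/5) + O(n^0): log_5(18) = 1.7959. This is Case 1 of the Master Theorem (c < log_b(a), work dominated by leaves), giving O(n^(log_5 18)).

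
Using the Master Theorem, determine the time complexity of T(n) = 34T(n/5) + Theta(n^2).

Master Theorem for T(n) = 34T(n/5) + O(n^2):

a = 34, b = 5, c = 2
log_b(a) = log_5(34) = 2.1911

Case 1: c = 2 < log_5(34) = 2.1911
T(n) = O(n^(log_5 34))

For T(n) = 34T(n/5) + O(n^2): log_5(34) = 2.1911. This is Case 1 of the Master Theorem (c < log_b(a), work dominated by leaves), giving O(n^(log_5 34)).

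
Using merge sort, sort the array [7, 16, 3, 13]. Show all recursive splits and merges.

Merge sort trace:

Split: [7, 16, 3, 13] -> [7, 16] and [3, 13]
  Split: [7, 16] -> [7] and [16]
  Merge: [7] + [16] -> [7, 16]
  Split: [3, 13] -> [3] and [13]
  Merge: [3] + [13] -> [3, 13]
Merge: [7, 16] + [3, 13] -> [3, 7, 13, 16]

Final sorted array: [3, 7, 13, 16]

The merge sort proceeds by recursively splitting the array and merging sorted halves.
After all merges, the sorted array is [3, 7, 13, 16].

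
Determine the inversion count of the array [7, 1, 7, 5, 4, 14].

Finding inversions in [7, 1, 7, 5, 4, 14]:

(0, 1): arr[0]=7 > arr[1]=1
(0, 3): arr[0]=7 > arr[3]=5
(0, 4): arr[0]=7 > arr[4]=4
(2, 3): arr[2]=7 > arr[3]=5
(2, 4): arr[2]=7 > arr[4]=4
(3, 4): arr[3]=5 > arr[4]=4

Total inversions: 6

The array has 6 inversion(s): (0,1), (0,3), (0,4), (2,3), (2,4), (3,4). Each pair (i,j) satisfies i < j and arr[i] > arr[j].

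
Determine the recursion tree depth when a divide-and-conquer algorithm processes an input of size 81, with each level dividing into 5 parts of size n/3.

For divide and conquer with division factor 3:

Problem sizes at each level:
Level 0: 81
Level 1: 27
Level 2: 9
Level 3: 3
Level 4: 1

The root is level 0 and the size-1 base case is level 4 (the tree spans levels 0 through 4, i.e. 5 levels counting the root), so the depth is the number of divisions: log_3(81) = 4

The recursion tree depth is log_3(81) = 4. At each level, the problem size is divided by 3, so it takes 4 divisions to reduce to a base case of size 1. The algorithm makes 5 recursive calls at each level.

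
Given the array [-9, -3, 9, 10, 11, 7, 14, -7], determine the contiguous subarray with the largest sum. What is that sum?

Using Kadane's algorithm on [-9, -3, 9, 10, 11, 7, 14, -7]:

Scanning through the array:
Position 1 (value -3): max_ending_here = -3, max_so_far = -3
Position 2 (value 9): max_ending_here = 9, max_so_far = 9
Position 3 (value 10): max_ending_here = 19, max_so_far = 19
Position 4 (value 11): max_ending_here = 30, max_so_far = 30
Position 5 (value 7): max_ending_here = 37, max_so_far = 37
Position 6 (value 14): max_ending_here = 51, max_so_far = 51
Position 7 (value -7): max_ending_here = 44, max_so_far = 51

Maximum subarray: [9, 10, 11, 7, 14]
Maximum sum: 51

The maximum subarray is [9, 10, 11, 7, 14] with sum 51. This subarray runs from index 2 to index 6.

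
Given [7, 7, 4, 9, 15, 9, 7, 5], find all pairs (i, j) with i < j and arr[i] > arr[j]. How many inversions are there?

Finding inversions in [7, 7, 4, 9, 15, 9, 7, 5]:

(0, 2): arr[0]=7 > arr[2]=4
(0, 7): arr[0]=7 > arr[7]=5
(1, 2): arr[1]=7 > arr[2]=4
(1, 7): arr[1]=7 > arr[7]=5
(3, 6): arr[3]=9 > arr[6]=7
(3, 7): arr[3]=9 > arr[7]=5
(4, 5): arr[4]=15 > arr[5]=9
(4, 6): arr[4]=15 > arr[6]=7
(4, 7): arr[4]=15 > arr[7]=5
(5, 6): arr[5]=9 > arr[6]=7
(5, 7): arr[5]=9 > arr[7]=5
(6, 7): arr[6]=7 > arr[7]=5

Total inversions: 12

The array has 12 inversion(s): (0,2), (0,7), (1,2), (1,7), (3,6), (3,7), (4,5), (4,6), (4,7), (5,6), (5,7), (6,7). Each pair (i,j) satisfies i < j and arr[i] > arr[j].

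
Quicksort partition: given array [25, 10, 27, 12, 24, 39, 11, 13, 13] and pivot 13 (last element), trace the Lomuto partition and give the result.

Lomuto partition with pivot = 13:

Initial array: [25, 10, 27, 12, 24, 39, 11, 13, 13]

arr[0]=25 > 13: no swap
arr[1]=10 <= 13: swap with position 0, array becomes [10, 25, 27, 12, 24, 39, 11, 13, 13]
arr[2]=27 > 13: no swap
arr[3]=12 <= 13: swap with position 1, array becomes [10, 12, 27, 25, 24, 39, 11, 13, 13]
arr[4]=24 > 13: no swap
arr[5]=39 > 13: no swap
arr[6]=11 <= 13: swap with position 2, array becomes [10, 12, 11, 25, 24, 39, 27, 13, 13]
arr[7]=13 <= 13: swap with position 3, array becomes [10, 12, 11, 13, 24, 39, 27, 25, 13]

Place pivot at position 4: [10, 12, 11, 13, 13, 39, 27, 25, 24]
Pivot position: 4

After partitioning with pivot 13, the array becomes [10, 12, 11, 13, 13, 39, 27, 25, 24]. The pivot is placed at index 4. All elements to the left of the pivot are <= 13, and all elements to the right are > 13.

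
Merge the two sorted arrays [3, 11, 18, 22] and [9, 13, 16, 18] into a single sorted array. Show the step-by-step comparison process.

Merging process:

Compare 3 vs 9: take 3 from left. Merged: [3]
Compare 11 vs 9: take 9 from right. Merged: [3, 9]
Compare 11 vs 13: take 11 from left. Merged: [3, 9, 11]
Compare 18 vs 13: take 13 from right. Merged: [3, 9, 11, 13]
Compare 18 vs 16: take 16 from right. Merged: [3, 9, 11, 13, 16]
Compare 18 vs 18: take 18 from left. Merged: [3, 9, 11, 13, 16, 18]
Compare 22 vs 18: take 18 from right. Merged: [3, 9, 11, 13, 16, 18, 18]
Append remaining from left: [22]. Merged: [3, 9, 11, 13, 16, 18, 18, 22]

Final merged array: [3, 9, 11, 13, 16, 18, 18, 22]
Total comparisons: 7

The merged array is [3, 9, 11, 13, 16, 18, 18, 22], requiring 7 comparisons. The merge step runs in O(n) time where n is the total number of elements.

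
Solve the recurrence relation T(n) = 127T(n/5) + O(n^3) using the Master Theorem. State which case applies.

Master Theorem for T(n) = 127T(n/5) + O(n^3):

a = 127, b = 5, c = 3
log_b(a) = log_5(127) = 3.0099

Case 1: c = 3 < log_5(127) = 3.0099
T(n) = O(n^(log_5 127))

For T(n) = 127T(n/5) + O(n^3): log_5(127) = 3.0099. This is Case 1 of the Master Theorem (c < log_b(a), work dominated by leaves), giving O(n^(log_5 127)).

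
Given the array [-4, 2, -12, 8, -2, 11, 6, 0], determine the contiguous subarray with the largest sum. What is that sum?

Using Kadane's algorithm on [-4, 2, -12, 8, -2, 11, 6, 0]:

Scanning through the array:
Position 1 (value 2): max_ending_here = 2, max_so_far = 2
Position 2 (value -12): max_ending_here = -10, max_so_far = 2
Position 3 (value 8): max_ending_here = 8, max_so_far = 8
Position 4 (value -2): max_ending_here = 6, max_so_far = 8
Position 5 (value 11): max_ending_here = 17, max_so_far = 17
Position 6 (value 6): max_ending_here = 23, max_so_far = 23
Position 7 (value 0): max_ending_here = 23, max_so_far = 23

Maximum subarray: [8, -2, 11, 6]
Maximum sum: 23

The maximum subarray is [8, -2, 11, 6] with sum 23. This subarray runs from index 3 to index 6.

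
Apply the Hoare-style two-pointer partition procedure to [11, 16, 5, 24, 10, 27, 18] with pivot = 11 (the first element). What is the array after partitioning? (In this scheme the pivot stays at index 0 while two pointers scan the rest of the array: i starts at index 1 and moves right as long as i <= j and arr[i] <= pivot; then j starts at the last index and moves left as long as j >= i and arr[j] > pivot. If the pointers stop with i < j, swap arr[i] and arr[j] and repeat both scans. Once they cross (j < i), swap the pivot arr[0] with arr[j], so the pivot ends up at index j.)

Hoare-style two-pointer partition with pivot = 11:

Initial array: [11, 16, 5, 24, 10, 27, 18]

Pointers start at i = 1, j = 6.
i stops at index 1 (arr[1]=16 > 11), j stops at index 4 (arr[4]=10 <= 11): swap arr[1] and arr[4], array becomes [11, 10, 5, 24, 16, 27, 18]
i ends at 3, j ends at 2: the pointers have crossed (j < i), so scanning stops.

Swap pivot arr[0] with arr[2] to place pivot at position 2: [5, 10, 11, 24, 16, 27, 18]
Pivot position: 2

After partitioning with pivot 11, the array becomes [5, 10, 11, 24, 16, 27, 18]. The pivot is placed at index 2. All elements to the left of the pivot are <= 11, and all elements to the right are > 11.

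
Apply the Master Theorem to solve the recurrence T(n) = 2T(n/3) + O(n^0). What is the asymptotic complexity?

Master Theorem for T(n) = 2T(n/3) + O(n^0):

a = 2, b = 3, c = 0
log_b(a) = log_3(2) = 0.6309

Case 1: c = 0 < log_3(2) = 0.6309
T(n) = O(n^(log_3 2))

For T(n) = 2T(n/3) + O(n^0): log_3(2) = 0.6309. This is Case 1 of the Master Theorem (c < log_b(a), work dominated by leaves), giving O(n^(log_3 2)).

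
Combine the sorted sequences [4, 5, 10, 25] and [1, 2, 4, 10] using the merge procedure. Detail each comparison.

Merging process:

Compare 4 vs 1: take 1 from right. Merged: [1]
Compare 4 vs 2: take 2 from right. Merged: [1, 2]
Compare 4 vs 4: take 4 from left. Merged: [1, 2, 4]
Compare 5 vs 4: take 4 from right. Merged: [1, 2, 4, 4]
Compare 5 vs 10: take 5 from left. Merged: [1, 2, 4, 4, 5]
Compare 10 vs 10: take 10 from left. Merged: [1, 2, 4, 4, 5, 10]
Compare 25 vs 10: take 10 from right. Merged: [1, 2, 4, 4, 5, 10, 10]
Append remaining from left: [25]. Merged: [1, 2, 4, 4, 5, 10, 10, 25]

Final merged array: [1, 2, 4, 4, 5, 10, 10, 25]
Total comparisons: 7

The merged array is [1, 2, 4, 4, 5, 10, 10, 25], requiring 7 comparisons. The merge step runs in O(n) time where n is the total number of elements.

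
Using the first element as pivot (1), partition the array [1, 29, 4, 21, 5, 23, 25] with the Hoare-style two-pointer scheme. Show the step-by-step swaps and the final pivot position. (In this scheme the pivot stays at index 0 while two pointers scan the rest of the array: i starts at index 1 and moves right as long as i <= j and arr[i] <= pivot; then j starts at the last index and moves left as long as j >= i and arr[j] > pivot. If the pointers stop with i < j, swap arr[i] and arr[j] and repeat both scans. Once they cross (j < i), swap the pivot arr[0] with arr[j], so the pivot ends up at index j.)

Hoare-style two-pointer partition with pivot = 1:

Initial array: [1, 29, 4, 21, 5, 23, 25]

Pointers start at i = 1, j = 6.
i ends at 1, j ends at 0: the pointers have crossed (j < i), so scanning stops.

j = 0, so swapping arr[0] with arr[j] leaves the pivot at position 0: [1, 29, 4, 21, 5, 23, 25]
Pivot position: 0

After partitioning with pivot 1, the array becomes [1, 29, 4, 21, 5, 23, 25]. The pivot is placed at index 0. All elements to the left of the pivot are <= 1, and all elements to the right are > 1.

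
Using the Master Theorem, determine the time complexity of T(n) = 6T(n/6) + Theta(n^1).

Master Theorem for T(n) = 6T(n/6) + O(n^1):

a = 6, b = 6, c = 1
log_b(a) = log_6(6) = 1.0000

Case 2: c = 1 = log_6(6) = 1.0000
T(n) = O(n^1 log n) = O(n log n)

For T(n) = 6T(n/6) + O(n^1): log_6(6) = 1.0000. This is Case 2 of the Master Theorem (c = log_b(a), equal work at all levels), giving O(n log n).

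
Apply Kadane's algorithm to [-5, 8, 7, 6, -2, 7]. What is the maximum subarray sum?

Using Kadane's algorithm on [-5, 8, 7, 6, -2, 7]:

Scanning through the array:
Position 1 (value 8): max_ending_here = 8, max_so_far = 8
Position 2 (value 7): max_ending_here = 15, max_so_far = 15
Position 3 (value 6): max_ending_here = 21, max_so_far = 21
Position 4 (value -2): max_ending_here = 19, max_so_far = 21
Position 5 (value 7): max_ending_here = 26, max_so_far = 26

Maximum subarray: [8, 7, 6, -2, 7]
Maximum sum: 26

The maximum subarray is [8, 7, 6, -2, 7] with sum 26. This subarray runs from index 1 to index 5.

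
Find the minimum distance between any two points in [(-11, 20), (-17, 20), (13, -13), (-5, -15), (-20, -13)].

Computing all pairwise distances among 5 points:

d((-11, 20), (-17, 20)) = 6.0 <-- minimum
d((-11, 20), (13, -13)) = 40.8044
d((-11, 20), (-5, -15)) = 35.5106
d((-11, 20), (-20, -13)) = 34.2053
d((-17, 20), (13, -13)) = 44.5982
d((-17, 20), (-5, -15)) = 37.0
d((-17, 20), (-20, -13)) = 33.1361
d((13, -13), (-5, -15)) = 18.1108
d((13, -13), (-20, -13)) = 33.0
d((-5, -15), (-20, -13)) = 15.1327

Closest pair: (-11, 20) and (-17, 20) with distance 6.0

The closest pair is (-11, 20) and (-17, 20) with Euclidean distance 6.0. For 5 points, brute-force pairwise comparison is shown above. For large n, the divide-and-conquer algorithm (sort by x, recurse on halves, check the dividing strip) achieves O(n log n).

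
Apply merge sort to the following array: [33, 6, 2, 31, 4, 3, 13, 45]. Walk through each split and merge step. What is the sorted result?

Merge sort trace:

Split: [33, 6, 2, 31, 4, 3, 13, 45] -> [33, 6, 2, 31] and [4, 3, 13, 45]
  Split: [33, 6, 2, 31] -> [33, 6] and [2, 31]
    Split: [33, 6] -> [33] and [6]
    Merge: [33] + [6] -> [6, 33]
    Split: [2, 31] -> [2] and [31]
    Merge: [2] + [31] -> [2, 31]
  Merge: [6, 33] + [2, 31] -> [2, 6, 31, 33]
  Split: [4, 3, 13, 45] -> [4, 3] and [13, 45]
    Split: [4, 3] -> [4] and [3]
    Merge: [4] + [3] -> [3, 4]
    Split: [13, 45] -> [13] and [45]
    Merge: [13] + [45] -> [13, 45]
  Merge: [3, 4] + [13, 45] -> [3, 4, 13, 45]
Merge: [2, 6, 31, 33] + [3, 4, 13, 45] -> [2, 3, 4, 6, 13, 31, 33, 45]

Final sorted array: [2, 3, 4, 6, 13, 31, 33, 45]

The merge sort proceeds by recursively splitting the array and merging sorted halves.
After all merges, the sorted array is [2, 3, 4, 6, 13, 31, 33, 45].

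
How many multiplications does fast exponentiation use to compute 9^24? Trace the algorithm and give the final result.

Computing 9^24 by squaring (build up from 9^1; each line after the first costs one multiplication):

9^1 = 9
9^2 = (9^1)^2 = 9^2 = 81
9^3 = 9 * 9^2 = 9 * 81 = 729
9^6 = (9^3)^2 = 729^2 = 531441
9^12 = (9^6)^2 = 531441^2 = 282429536481
9^24 = (9^12)^2 = 282429536481^2 = 79766443076872509863361

Result: 79766443076872509863361
Multiplications needed: 5 (5 lines after 9^1)

9^24 = 79766443076872509863361. Using exponentiation by squaring, this requires 5 multiplications. The key idea: if the exponent is even, square the half-power; if odd, multiply by the base once.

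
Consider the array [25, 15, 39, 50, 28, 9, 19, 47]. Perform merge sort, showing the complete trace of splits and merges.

Merge sort trace:

Split: [25, 15, 39, 50, 28, 9, 19, 47] -> [25, 15, 39, 50] and [28, 9, 19, 47]
  Split: [25, 15, 39, 50] -> [25, 15] and [39, 50]
    Split: [25, 15] -> [25] and [15]
    Merge: [25] + [15] -> [15, 25]
    Split: [39, 50] -> [39] and [50]
    Merge: [39] + [50] -> [39, 50]
  Merge: [15, 25] + [39, 50] -> [15, 25, 39, 50]
  Split: [28, 9, 19, 47] -> [28, 9] and [19, 47]
    Split: [28, 9] -> [28] and [9]
    Merge: [28] + [9] -> [9, 28]
    Split: [19, 47] -> [19] and [47]
    Merge: [19] + [47] -> [19, 47]
  Merge: [9, 28] + [19, 47] -> [9, 19, 28, 47]
Merge: [15, 25, 39, 50] + [9, 19, 28, 47] -> [9, 15, 19, 25, 28, 39, 47, 50]

Final sorted array: [9, 15, 19, 25, 28, 39, 47, 50]

The merge sort proceeds by recursively splitting the array and merging sorted halves.
After all merges, the sorted array is [9, 15, 19, 25, 28, 39, 47, 50].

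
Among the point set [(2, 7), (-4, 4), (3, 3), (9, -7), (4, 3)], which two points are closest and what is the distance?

Computing all pairwise distances among 5 points:

d((2, 7), (-4, 4)) = 6.7082
d((2, 7), (3, 3)) = 4.1231
d((2, 7), (9, -7)) = 15.6525
d((2, 7), (4, 3)) = 4.4721
d((-4, 4), (3, 3)) = 7.0711
d((-4, 4), (9, -7)) = 17.0294
d((-4, 4), (4, 3)) = 8.0623
d((3, 3), (9, -7)) = 11.6619
d((3, 3), (4, 3)) = 1.0 <-- minimum
d((9, -7), (4, 3)) = 11.1803

Closest pair: (3, 3) and (4, 3) with distance 1.0

The closest pair is (3, 3) and (4, 3) with Euclidean distance 1.0. For 5 points, brute-force pairwise comparison is shown above. For large n, the divide-and-conquer algorithm (sort by x, recurse on halves, check the dividing strip) achieves O(n log n).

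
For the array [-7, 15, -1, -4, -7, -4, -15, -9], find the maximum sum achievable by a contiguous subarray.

Using Kadane's algorithm on [-7, 15, -1, -4, -7, -4, -15, -9]:

Scanning through the array:
Position 1 (value 15): max_ending_here = 15, max_so_far = 15
Position 2 (value -1): max_ending_here = 14, max_so_far = 15
Position 3 (value -4): max_ending_here = 10, max_so_far = 15
Position 4 (value -7): max_ending_here = 3, max_so_far = 15
Position 5 (value -4): max_ending_here = -1, max_so_far = 15
Position 6 (value -15): max_ending_here = -15, max_so_far = 15
Position 7 (value -9): max_ending_here = -9, max_so_far = 15

Maximum subarray: [15]
Maximum sum: 15

The maximum subarray is [15] with sum 15. This subarray runs from index 1 to index 1.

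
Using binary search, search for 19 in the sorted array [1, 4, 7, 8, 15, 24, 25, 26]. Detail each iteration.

Binary search for 19 in [1, 4, 7, 8, 15, 24, 25, 26]:

lo=0, hi=7, mid=3, arr[mid]=8 -> 8 < 19, search right half
lo=4, hi=7, mid=5, arr[mid]=24 -> 24 > 19, search left half
lo=4, hi=4, mid=4, arr[mid]=15 -> 15 < 19, search right half
lo=5 > hi=4, target 19 not found

Binary search determines that 19 is not in the array after 3 comparisons. The search space was exhausted without finding the target.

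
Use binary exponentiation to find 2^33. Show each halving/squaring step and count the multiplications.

Computing 2^33 by squaring (build up from 2^1; each line after the first costs one multiplication):

2^1 = 2
2^2 = (2^1)^2 = 2^2 = 4
2^4 = (2^2)^2 = 4^2 = 16
2^8 = (2^4)^2 = 16^2 = 256
2^16 = (2^8)^2 = 256^2 = 65536
2^32 = (2^16)^2 = 65536^2 = 4294967296
2^33 = 2 * 2^32 = 2 * 4294967296 = 8589934592

Result: 8589934592
Multiplications needed: 6 (6 lines after 2^1)

2^33 = 8589934592. Using exponentiation by squaring, this requires 6 multiplications. The key idea: if the exponent is even, square the half-power; if odd, multiply by the base once.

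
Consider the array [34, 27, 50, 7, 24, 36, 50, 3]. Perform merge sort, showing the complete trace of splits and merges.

Merge sort trace:

Split: [34, 27, 50, 7, 24, 36, 50, 3] -> [34, 27, 50, 7] and [24, 36, 50, 3]
  Split: [34, 27, 50, 7] -> [34, 27] and [50, 7]
    Split: [34, 27] -> [34] and [27]
    Merge: [34] + [27] -> [27, 34]
    Split: [50, 7] -> [50] and [7]
    Merge: [50] + [7] -> [7, 50]
  Merge: [27, 34] + [7, 50] -> [7, 27, 34, 50]
  Split: [24, 36, 50, 3] -> [24, 36] and [50, 3]
    Split: [24, 36] -> [24] and [36]
    Merge: [24] + [36] -> [24, 36]
    Split: [50, 3] -> [50] and [3]
    Merge: [50] + [3] -> [3, 50]
  Merge: [24, 36] + [3, 50] -> [3, 24, 36, 50]
Merge: [7, 27, 34, 50] + [3, 24, 36, 50] -> [3, 7, 24, 27, 34, 36, 50, 50]

Final sorted array: [3, 7, 24, 27, 34, 36, 50, 50]

The merge sort proceeds by recursively splitting the array and merging sorted halves.
After all merges, the sorted array is [3, 7, 24, 27, 34, 36, 50, 50].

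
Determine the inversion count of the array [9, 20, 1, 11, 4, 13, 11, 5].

Finding inversions in [9, 20, 1, 11, 4, 13, 11, 5]:

(0, 2): arr[0]=9 > arr[2]=1
(0, 4): arr[0]=9 > arr[4]=4
(0, 7): arr[0]=9 > arr[7]=5
(1, 2): arr[1]=20 > arr[2]=1
(1, 3): arr[1]=20 > arr[3]=11
(1, 4): arr[1]=20 > arr[4]=4
(1, 5): arr[1]=20 > arr[5]=13
(1, 6): arr[1]=20 > arr[6]=11
(1, 7): arr[1]=20 > arr[7]=5
(3, 4): arr[3]=11 > arr[4]=4
(3, 7): arr[3]=11 > arr[7]=5
(5, 6): arr[5]=13 > arr[6]=11
(5, 7): arr[5]=13 > arr[7]=5
(6, 7): arr[6]=11 > arr[7]=5

Total inversions: 14

The array has 14 inversion(s): (0,2), (0,4), (0,7), (1,2), (1,3), (1,4), (1,5), (1,6), (1,7), (3,4), (3,7), (5,6), (5,7), (6,7). Each pair (i,j) satisfies i < j and arr[i] > arr[j].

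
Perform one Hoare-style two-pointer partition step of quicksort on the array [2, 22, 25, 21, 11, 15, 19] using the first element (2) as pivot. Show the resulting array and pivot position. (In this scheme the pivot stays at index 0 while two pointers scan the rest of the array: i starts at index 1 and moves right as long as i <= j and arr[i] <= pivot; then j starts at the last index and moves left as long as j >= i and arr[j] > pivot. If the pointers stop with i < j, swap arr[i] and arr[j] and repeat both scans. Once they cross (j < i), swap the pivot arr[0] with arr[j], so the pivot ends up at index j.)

Hoare-style two-pointer partition with pivot = 2:

Initial array: [2, 22, 25, 21, 11, 15, 19]

Pointers start at i = 1, j = 6.
i ends at 1, j ends at 0: the pointers have crossed (j < i), so scanning stops.

j = 0, so swapping arr[0] with arr[j] leaves the pivot at position 0: [2, 22, 25, 21, 11, 15, 19]
Pivot position: 0

After partitioning with pivot 2, the array becomes [2, 22, 25, 21, 11, 15, 19]. The pivot is placed at index 0. All elements to the left of the pivot are <= 2, and all elements to the right are > 2.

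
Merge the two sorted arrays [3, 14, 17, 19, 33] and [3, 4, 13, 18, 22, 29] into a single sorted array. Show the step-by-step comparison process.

Merging process:

Compare 3 vs 3: take 3 from left. Merged: [3]
Compare 14 vs 3: take 3 from right. Merged: [3, 3]
Compare 14 vs 4: take 4 from right. Merged: [3, 3, 4]
Compare 14 vs 13: take 13 from right. Merged: [3, 3, 4, 13]
Compare 14 vs 18: take 14 from left. Merged: [3, 3, 4, 13, 14]
Compare 17 vs 18: take 17 from left. Merged: [3, 3, 4, 13, 14, 17]
Compare 19 vs 18: take 18 from right. Merged: [3, 3, 4, 13, 14, 17, 18]
Compare 19 vs 22: take 19 from left. Merged: [3, 3, 4, 13, 14, 17, 18, 19]
Compare 33 vs 22: take 22 from right. Merged: [3, 3, 4, 13, 14, 17, 18, 19, 22]
Compare 33 vs 29: take 29 from right. Merged: [3, 3, 4, 13, 14, 17, 18, 19, 22, 29]
Append remaining from left: [33]. Merged: [3, 3, 4, 13, 14, 17, 18, 19, 22, 29, 33]

Final merged array: [3, 3, 4, 13, 14, 17, 18, 19, 22, 29, 33]
Total comparisons: 10

The merged array is [3, 3, 4, 13, 14, 17, 18, 19, 22, 29, 33], requiring 10 comparisons. The merge step runs in O(n) time where n is the total number of elements.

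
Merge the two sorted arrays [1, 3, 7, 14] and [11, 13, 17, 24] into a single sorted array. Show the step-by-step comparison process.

Merging process:

Compare 1 vs 11: take 1 from left. Merged: [1]
Compare 3 vs 11: take 3 from left. Merged: [1, 3]
Compare 7 vs 11: take 7 from left. Merged: [1, 3, 7]
Compare 14 vs 11: take 11 from right. Merged: [1, 3, 7, 11]
Compare 14 vs 13: take 13 from right. Merged: [1, 3, 7, 11, 13]
Compare 14 vs 17: take 14 from left. Merged: [1, 3, 7, 11, 13, 14]
Append remaining from right: [17, 24]. Merged: [1, 3, 7, 11, 13, 14, 17, 24]

Final merged array: [1, 3, 7, 11, 13, 14, 17, 24]
Total comparisons: 6

The merged array is [1, 3, 7, 11, 13, 14, 17, 24], requiring 6 comparisons. The merge step runs in O(n) time where n is the total number of elements.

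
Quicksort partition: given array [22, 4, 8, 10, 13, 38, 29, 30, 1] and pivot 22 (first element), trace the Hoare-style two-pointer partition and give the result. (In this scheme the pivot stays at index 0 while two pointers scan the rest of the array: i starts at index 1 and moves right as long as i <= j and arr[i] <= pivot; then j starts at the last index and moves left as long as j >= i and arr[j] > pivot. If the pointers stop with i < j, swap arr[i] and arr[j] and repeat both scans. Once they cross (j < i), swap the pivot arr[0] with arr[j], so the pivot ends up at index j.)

Hoare-style two-pointer partition with pivot = 22:

Initial array: [22, 4, 8, 10, 13, 38, 29, 30, 1]

Pointers start at i = 1, j = 8.
i stops at index 5 (arr[5]=38 > 22), j stops at index 8 (arr[8]=1 <= 22): swap arr[5] and arr[8], array becomes [22, 4, 8, 10, 13, 1, 29, 30, 38]
i ends at 6, j ends at 5: the pointers have crossed (j < i), so scanning stops.

Swap pivot arr[0] with arr[5] to place pivot at position 5: [1, 4, 8, 10, 13, 22, 29, 30, 38]
Pivot position: 5

After partitioning with pivot 22, the array becomes [1, 4, 8, 10, 13, 22, 29, 30, 38]. The pivot is placed at index 5. All elements to the left of the pivot are <= 22, and all elements to the right are > 22.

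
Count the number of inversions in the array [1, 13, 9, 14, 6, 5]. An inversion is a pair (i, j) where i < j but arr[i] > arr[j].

Finding inversions in [1, 13, 9, 14, 6, 5]:

(1, 2): arr[1]=13 > arr[2]=9
(1, 4): arr[1]=13 > arr[4]=6
(1, 5): arr[1]=13 > arr[5]=5
(2, 4): arr[2]=9 > arr[4]=6
(2, 5): arr[2]=9 > arr[5]=5
(3, 4): arr[3]=14 > arr[4]=6
(3, 5): arr[3]=14 > arr[5]=5
(4, 5): arr[4]=6 > arr[5]=5

Total inversions: 8

The array has 8 inversion(s): (1,2), (1,4), (1,5), (2,4), (2,5), (3,4), (3,5), (4,5). Each pair (i,j) satisfies i < j and arr[i] > arr[j].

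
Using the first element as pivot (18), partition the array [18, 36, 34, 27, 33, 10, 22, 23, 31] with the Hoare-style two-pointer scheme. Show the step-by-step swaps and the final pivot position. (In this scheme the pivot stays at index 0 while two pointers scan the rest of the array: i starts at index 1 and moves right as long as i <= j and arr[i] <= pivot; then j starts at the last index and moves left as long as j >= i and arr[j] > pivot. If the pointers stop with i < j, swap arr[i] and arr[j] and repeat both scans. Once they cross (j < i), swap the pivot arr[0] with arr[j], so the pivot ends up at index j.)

Hoare-style two-pointer partition with pivot = 18:

Initial array: [18, 36, 34, 27, 33, 10, 22, 23, 31]

Pointers start at i = 1, j = 8.
i stops at index 1 (arr[1]=36 > 18), j stops at index 5 (arr[5]=10 <= 18): swap arr[1] and arr[5], array becomes [18, 10, 34, 27, 33, 36, 22, 23, 31]
i ends at 2, j ends at 1: the pointers have crossed (j < i), so scanning stops.

Swap pivot arr[0] with arr[1] to place pivot at position 1: [10, 18, 34, 27, 33, 36, 22, 23, 31]
Pivot position: 1

After partitioning with pivot 18, the array becomes [10, 18, 34, 27, 33, 36, 22, 23, 31]. The pivot is placed at index 1. All elements to the left of the pivot are <= 18, and all elements to the right are > 18.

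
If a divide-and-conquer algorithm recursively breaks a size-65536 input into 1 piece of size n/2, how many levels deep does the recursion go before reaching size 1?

For divide and conquer with division factor 2:

Problem sizes at each level:
Level 0: 65536
Level 1: 32768
Level 2: 16384
Level 3: 8192
Level 4: 4096
Level 5: 2048
Level 6: 1024
Level 7: 512
Level 8: 256
Level 9: 128
Level 10: 64
Level 11: 32
Level 12: 16
Level 13: 8
Level 14: 4
Level 15: 2
Level 16: 1

The root is level 0 and the size-1 base case is level 16 (the tree spans levels 0 through 16, i.e. 17 levels counting the root), so the depth is the number of divisions: log_2(65536) = 16

The recursion tree depth is log_2(65536) = 16. At each level, the problem size is divided by 2, so it takes 16 divisions to reduce to a base case of size 1. The algorithm makes 1 recursive call at each level.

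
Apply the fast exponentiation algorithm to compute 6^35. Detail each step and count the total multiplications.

Computing 6^35 by squaring (build up from 6^1; each line after the first costs one multiplication):

6^1 = 6
6^2 = (6^1)^2 = 6^2 = 36
6^4 = (6^2)^2 = 36^2 = 1296
6^8 = (6^4)^2 = 1296^2 = 1679616
6^16 = (6^8)^2 = 1679616^2 = 2821109907456
6^17 = 6 * 6^16 = 6 * 2821109907456 = 16926659444736
6^34 = (6^17)^2 = 16926659444736^2 = 286511799958070431838109696
6^35 = 6 * 6^34 = 6 * 286511799958070431838109696 = 1719070799748422591028658176

Result: 1719070799748422591028658176
Multiplications needed: 7 (7 lines after 6^1)

6^35 = 1719070799748422591028658176. Using exponentiation by squaring, this requires 7 multiplications. The key idea: if the exponent is even, square the half-power; if odd, multiply by the base once.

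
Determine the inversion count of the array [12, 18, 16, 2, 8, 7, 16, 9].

Finding inversions in [12, 18, 16, 2, 8, 7, 16, 9]:

(0, 3): arr[0]=12 > arr[3]=2
(0, 4): arr[0]=12 > arr[4]=8
(0, 5): arr[0]=12 > arr[5]=7
(0, 7): arr[0]=12 > arr[7]=9
(1, 2): arr[1]=18 > arr[2]=16
(1, 3): arr[1]=18 > arr[3]=2
(1, 4): arr[1]=18 > arr[4]=8
(1, 5): arr[1]=18 > arr[5]=7
(1, 6): arr[1]=18 > arr[6]=16
(1, 7): arr[1]=18 > arr[7]=9
(2, 3): arr[2]=16 > arr[3]=2
(2, 4): arr[2]=16 > arr[4]=8
(2, 5): arr[2]=16 > arr[5]=7
(2, 7): arr[2]=16 > arr[7]=9
(4, 5): arr[4]=8 > arr[5]=7
(6, 7): arr[6]=16 > arr[7]=9

Total inversions: 16

The array has 16 inversion(s): (0,3), (0,4), (0,5), (0,7), (1,2), (1,3), (1,4), (1,5), (1,6), (1,7), (2,3), (2,4), (2,5), (2,7), (4,5), (6,7). Each pair (i,j) satisfies i < j and arr[i] > arr[j].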